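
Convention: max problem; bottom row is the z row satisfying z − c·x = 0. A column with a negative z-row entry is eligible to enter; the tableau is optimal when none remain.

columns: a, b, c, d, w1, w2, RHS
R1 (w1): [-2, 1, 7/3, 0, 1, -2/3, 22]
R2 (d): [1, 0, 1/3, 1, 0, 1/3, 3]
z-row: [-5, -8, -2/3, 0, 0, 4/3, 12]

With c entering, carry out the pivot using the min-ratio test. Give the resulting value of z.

18

Ratio test on column c — row 1: 22/(7/3) = 66/7; row 2: 3/(1/3) = 9. Minimum is 9 at row 2 (d leaves); pivot element 1/3.
Pivot on row 2; the z-row RHS becomes 12 − (-2/3)·9 = 18.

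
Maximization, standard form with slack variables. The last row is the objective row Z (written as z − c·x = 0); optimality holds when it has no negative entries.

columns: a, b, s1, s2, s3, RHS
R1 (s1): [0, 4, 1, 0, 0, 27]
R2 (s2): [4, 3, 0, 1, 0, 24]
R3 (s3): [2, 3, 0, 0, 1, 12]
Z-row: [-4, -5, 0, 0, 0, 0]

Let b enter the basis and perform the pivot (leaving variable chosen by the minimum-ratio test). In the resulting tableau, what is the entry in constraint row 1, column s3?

Ratio test on column b — row 1: 27/4 = 27/4; row 2: 24/3 = 8; row 3: 12/3 = 4. Minimum is 4 at row 3 (s3 leaves); pivot element 3.
Divide row 3 by 3; eliminate column b from the other rows.
Row 1 update in column s3: 0 − 4·(1/3) = -4/3.

-4/3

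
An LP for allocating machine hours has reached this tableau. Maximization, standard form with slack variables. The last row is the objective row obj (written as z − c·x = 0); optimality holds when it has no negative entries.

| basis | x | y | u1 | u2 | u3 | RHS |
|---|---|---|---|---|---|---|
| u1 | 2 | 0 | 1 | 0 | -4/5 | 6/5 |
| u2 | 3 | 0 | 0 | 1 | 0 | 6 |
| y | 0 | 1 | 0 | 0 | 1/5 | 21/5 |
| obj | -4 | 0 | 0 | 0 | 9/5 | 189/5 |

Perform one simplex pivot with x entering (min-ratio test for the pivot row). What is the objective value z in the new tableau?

201/5

Ratio test on column x — row 1: (6/5)/2 = 3/5; row 2: 6/3 = 2; row 3: entry 0 ≤ 0. Minimum is 3/5 at row 1 (u1 leaves); pivot element 2.
Pivot on row 1; the obj-row RHS becomes 189/5 − (-4)·(3/5) = 201/5.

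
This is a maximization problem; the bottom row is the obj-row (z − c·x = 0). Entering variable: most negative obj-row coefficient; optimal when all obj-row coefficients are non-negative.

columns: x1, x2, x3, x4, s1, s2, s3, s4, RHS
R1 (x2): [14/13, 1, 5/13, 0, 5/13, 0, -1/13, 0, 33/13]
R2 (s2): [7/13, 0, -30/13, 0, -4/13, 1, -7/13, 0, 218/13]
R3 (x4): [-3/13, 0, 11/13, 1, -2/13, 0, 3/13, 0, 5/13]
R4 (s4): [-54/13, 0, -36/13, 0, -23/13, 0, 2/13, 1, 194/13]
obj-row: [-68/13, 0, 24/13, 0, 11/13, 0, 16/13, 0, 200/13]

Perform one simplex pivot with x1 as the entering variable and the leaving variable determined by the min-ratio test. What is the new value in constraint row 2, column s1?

-1/2

Ratio test on column x1 — row 1: (33/13)/(14/13) = 33/14; row 2: (218/13)/(7/13) = 218/7; row 3: entry -3/13 ≤ 0; row 4: entry -54/13 ≤ 0. Minimum is 33/14 at row 1 (x2 leaves); pivot element 14/13.
Divide row 1 by 14/13; eliminate column x1 from the other rows.
Row 2 update in column s1: -4/13 − (7/13)·(5/14) = -1/2.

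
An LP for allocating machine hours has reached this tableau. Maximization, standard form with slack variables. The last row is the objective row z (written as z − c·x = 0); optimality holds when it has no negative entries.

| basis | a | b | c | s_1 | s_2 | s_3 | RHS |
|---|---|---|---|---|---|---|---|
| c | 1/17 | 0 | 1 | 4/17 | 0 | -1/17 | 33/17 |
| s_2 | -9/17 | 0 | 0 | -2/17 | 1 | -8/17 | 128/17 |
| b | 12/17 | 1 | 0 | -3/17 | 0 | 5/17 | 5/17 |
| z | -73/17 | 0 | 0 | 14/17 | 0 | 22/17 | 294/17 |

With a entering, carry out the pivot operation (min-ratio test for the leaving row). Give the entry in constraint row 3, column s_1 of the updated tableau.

-1/4

Ratio test on column a — row 1: (33/17)/(1/17) = 33; row 2: entry -9/17 ≤ 0; row 3: (5/17)/(12/17) = 5/12. Minimum is 5/12 at row 3 (b leaves); pivot element 12/17.
Divide row 3 by 12/17; eliminate column a from the other rows.
In the new row 3, the s_1 entry is the old entry divided by the pivot: (-3/17)/(12/17) = -1/4.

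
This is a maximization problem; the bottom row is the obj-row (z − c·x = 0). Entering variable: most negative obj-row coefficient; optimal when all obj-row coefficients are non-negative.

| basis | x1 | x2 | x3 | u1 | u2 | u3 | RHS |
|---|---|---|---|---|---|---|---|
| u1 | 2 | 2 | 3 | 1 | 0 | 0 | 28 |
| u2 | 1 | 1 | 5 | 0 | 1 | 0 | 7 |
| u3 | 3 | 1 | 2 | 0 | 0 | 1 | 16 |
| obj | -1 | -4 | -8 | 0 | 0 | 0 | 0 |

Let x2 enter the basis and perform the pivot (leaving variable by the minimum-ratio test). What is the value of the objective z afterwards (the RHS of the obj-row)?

Ratio test on column x2 — row 1: 28/2 = 14; row 2: 7/1 = 7; row 3: 16/1 = 16. Minimum is 7 at row 2 (u2 leaves); pivot element 1.
Pivot on row 2; the obj-row RHS becomes 0 − (-4)·7 = 28.

28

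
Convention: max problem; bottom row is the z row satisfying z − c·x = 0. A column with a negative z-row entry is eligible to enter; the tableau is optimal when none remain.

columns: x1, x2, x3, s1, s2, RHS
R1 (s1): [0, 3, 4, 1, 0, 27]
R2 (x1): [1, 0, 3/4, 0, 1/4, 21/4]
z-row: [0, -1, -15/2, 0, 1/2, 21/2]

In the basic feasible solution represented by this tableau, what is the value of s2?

s2 is not in the basis, so in the current basic feasible solution s2 = 0.

0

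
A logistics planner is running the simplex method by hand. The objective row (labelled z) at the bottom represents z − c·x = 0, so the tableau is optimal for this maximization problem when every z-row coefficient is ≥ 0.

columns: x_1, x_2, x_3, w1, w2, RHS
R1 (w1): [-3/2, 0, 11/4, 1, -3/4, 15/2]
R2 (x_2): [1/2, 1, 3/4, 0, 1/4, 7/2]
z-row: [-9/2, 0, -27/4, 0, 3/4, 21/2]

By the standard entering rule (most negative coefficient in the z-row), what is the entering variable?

x_3

Negative z-row entries: x_1: -9/2, x_3: -27/4.
The most negative is -27/4 in column x_3, so x_3 enters.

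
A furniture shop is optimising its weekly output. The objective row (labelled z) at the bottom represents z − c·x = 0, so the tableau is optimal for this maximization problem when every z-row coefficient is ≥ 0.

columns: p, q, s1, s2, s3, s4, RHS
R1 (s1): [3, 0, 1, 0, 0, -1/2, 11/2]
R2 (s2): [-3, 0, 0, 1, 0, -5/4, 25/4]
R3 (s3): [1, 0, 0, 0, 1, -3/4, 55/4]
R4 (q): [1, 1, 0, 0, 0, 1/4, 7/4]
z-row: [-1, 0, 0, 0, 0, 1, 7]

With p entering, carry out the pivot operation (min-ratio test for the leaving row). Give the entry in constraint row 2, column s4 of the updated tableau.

Ratio test on column p — row 1: (11/2)/3 = 11/6; row 2: entry -3 ≤ 0; row 3: (55/4)/1 = 55/4; row 4: (7/4)/1 = 7/4. Minimum is 7/4 at row 4 (q leaves); pivot element 1.
Divide row 4 by 1; eliminate column p from the other rows.
Row 2 update in column s4: -5/4 − (-3)·(1/4) = -1/2.

-1/2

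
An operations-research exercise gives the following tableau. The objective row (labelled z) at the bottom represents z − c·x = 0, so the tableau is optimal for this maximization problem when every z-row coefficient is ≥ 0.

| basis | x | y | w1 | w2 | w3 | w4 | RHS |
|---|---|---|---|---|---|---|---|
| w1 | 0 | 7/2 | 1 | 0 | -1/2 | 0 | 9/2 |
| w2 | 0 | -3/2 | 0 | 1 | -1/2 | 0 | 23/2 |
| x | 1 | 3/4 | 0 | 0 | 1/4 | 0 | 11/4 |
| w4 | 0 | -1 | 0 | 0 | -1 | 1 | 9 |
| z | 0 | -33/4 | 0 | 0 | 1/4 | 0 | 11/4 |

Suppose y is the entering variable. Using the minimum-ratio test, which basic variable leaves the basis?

w1

Column y entries and ratios — w1: (9/2)/(7/2) = 9/7; w2: -3/2 ≤ 0, skip; x: (11/4)/(3/4) = 11/3; w4: -1 ≤ 0, skip.
Smallest ratio is 9/7 in the row of w1, so w1 leaves.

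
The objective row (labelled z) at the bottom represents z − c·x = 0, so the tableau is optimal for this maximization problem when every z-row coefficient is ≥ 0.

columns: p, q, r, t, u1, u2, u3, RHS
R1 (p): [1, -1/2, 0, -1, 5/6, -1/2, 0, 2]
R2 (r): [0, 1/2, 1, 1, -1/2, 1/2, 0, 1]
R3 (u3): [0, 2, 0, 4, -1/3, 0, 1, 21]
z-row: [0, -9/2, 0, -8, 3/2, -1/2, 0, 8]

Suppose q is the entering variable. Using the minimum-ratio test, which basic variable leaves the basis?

r

Column q entries and ratios — p: -1/2 ≤ 0, skip; r: 1/(1/2) = 2; u3: 21/2 = 21/2.
Smallest ratio is 2 in the row of r, so r leaves.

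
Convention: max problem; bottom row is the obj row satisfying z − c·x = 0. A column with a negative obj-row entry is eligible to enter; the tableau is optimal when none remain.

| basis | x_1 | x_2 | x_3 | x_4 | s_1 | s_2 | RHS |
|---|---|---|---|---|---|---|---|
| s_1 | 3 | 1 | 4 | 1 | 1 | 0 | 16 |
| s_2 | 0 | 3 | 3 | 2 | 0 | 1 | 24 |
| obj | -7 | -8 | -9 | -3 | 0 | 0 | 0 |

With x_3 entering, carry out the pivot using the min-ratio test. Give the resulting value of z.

Ratio test on column x_3 — row 1: 16/4 = 4; row 2: 24/3 = 8. Minimum is 4 at row 1 (s_1 leaves); pivot element 4.
Pivot on row 1; the obj-row RHS becomes 0 − (-9)·4 = 36.

36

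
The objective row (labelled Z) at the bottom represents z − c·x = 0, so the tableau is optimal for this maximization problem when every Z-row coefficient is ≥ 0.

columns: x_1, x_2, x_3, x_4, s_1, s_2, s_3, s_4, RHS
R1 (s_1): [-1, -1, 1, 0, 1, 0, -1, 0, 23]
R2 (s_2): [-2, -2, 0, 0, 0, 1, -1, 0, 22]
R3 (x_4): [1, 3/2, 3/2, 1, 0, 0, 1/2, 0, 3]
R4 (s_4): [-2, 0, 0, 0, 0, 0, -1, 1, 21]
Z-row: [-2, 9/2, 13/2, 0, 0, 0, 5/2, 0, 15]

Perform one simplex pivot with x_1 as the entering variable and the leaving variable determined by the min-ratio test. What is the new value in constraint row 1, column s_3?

-1/2

Ratio test on column x_1 — row 1: entry -1 ≤ 0; row 2: entry -2 ≤ 0; row 3: 3/1 = 3; row 4: entry -2 ≤ 0. Minimum is 3 at row 3 (x_4 leaves); pivot element 1.
Divide row 3 by 1; eliminate column x_1 from the other rows.
Row 1 update in column s_3: -1 − (-1)·(1/2) = -1/2.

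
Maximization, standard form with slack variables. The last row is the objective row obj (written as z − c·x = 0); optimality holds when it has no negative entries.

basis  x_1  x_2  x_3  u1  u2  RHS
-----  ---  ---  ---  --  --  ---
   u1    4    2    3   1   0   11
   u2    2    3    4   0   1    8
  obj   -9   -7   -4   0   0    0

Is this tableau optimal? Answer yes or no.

no

The obj-row has a negative entry -9 in column x_1, so it is not optimal.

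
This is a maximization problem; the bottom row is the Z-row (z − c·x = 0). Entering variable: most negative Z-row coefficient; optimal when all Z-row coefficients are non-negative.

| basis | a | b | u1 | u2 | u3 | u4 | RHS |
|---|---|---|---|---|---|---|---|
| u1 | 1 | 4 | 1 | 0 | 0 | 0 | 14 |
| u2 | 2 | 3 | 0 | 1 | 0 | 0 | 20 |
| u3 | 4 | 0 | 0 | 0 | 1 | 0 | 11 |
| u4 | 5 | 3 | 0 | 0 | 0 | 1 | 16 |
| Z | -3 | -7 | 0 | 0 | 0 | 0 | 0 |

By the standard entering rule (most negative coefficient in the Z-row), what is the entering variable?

b

Negative Z-row entries: a: -3, b: -7.
The most negative is -7 in column b, so b enters.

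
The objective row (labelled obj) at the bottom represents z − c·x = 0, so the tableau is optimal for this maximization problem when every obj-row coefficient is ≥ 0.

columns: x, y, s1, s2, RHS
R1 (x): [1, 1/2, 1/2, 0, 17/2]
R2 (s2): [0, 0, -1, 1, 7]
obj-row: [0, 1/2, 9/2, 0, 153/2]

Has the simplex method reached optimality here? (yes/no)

Every obj-row coefficient is ≥ 0, so the tableau is optimal.

yes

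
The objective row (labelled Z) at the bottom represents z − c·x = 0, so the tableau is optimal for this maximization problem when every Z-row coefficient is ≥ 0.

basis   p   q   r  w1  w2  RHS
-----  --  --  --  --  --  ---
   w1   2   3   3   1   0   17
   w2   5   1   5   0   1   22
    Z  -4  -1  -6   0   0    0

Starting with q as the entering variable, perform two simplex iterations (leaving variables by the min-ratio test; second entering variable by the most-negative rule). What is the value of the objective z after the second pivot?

313/12

Ratio test on column q — row 1: 17/3 = 17/3; row 2: 22/1 = 22. Minimum is 17/3 at row 1 (w1 leaves); pivot element 3.
Pivot on row 1; the Z-row RHS becomes 0 − (-1)·(17/3) = 17/3.
Next entering variable (most negative Z-row entry -5): r.
Ratio test on column r — row 1: (17/3)/1 = 17/3; row 2: (49/3)/4 = 49/12. Minimum is 49/12 at row 2 (w2 leaves); pivot element 4.
After the second pivot the Z-row RHS is 17/3 − (-5)·(49/12) = 313/12.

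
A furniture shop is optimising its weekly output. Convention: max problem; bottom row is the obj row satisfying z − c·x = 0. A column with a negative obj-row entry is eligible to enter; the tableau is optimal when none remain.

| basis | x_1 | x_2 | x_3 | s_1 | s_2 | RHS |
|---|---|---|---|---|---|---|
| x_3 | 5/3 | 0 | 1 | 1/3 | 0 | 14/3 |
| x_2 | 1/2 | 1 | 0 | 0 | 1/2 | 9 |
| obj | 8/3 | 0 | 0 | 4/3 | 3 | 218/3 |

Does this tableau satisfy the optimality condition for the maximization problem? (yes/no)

yes

Every obj-row coefficient is ≥ 0, so the tableau is optimal.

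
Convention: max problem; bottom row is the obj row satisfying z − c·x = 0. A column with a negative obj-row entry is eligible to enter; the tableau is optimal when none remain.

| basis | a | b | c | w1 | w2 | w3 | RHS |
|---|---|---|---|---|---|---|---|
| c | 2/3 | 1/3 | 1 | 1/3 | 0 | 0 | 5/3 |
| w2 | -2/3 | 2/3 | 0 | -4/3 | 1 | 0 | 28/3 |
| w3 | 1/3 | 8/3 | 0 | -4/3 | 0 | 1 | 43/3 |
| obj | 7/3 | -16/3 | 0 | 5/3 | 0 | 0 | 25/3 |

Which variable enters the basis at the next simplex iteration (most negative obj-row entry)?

Negative obj-row entries: b: -16/3.
The most negative is -16/3 in column b, so b enters.

b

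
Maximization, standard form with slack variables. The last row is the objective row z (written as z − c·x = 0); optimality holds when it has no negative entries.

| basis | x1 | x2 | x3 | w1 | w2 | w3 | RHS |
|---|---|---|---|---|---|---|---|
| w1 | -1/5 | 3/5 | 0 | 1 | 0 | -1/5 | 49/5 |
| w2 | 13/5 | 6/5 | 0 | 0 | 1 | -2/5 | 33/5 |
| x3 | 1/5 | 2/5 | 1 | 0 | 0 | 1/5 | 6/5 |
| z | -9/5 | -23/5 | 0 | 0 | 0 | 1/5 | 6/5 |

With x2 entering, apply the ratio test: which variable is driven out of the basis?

x3

Column x2 entries and ratios — w1: (49/5)/(3/5) = 49/3; w2: (33/5)/(6/5) = 11/2; x3: (6/5)/(2/5) = 3.
Smallest ratio is 3 in the row of x3, so x3 leaves.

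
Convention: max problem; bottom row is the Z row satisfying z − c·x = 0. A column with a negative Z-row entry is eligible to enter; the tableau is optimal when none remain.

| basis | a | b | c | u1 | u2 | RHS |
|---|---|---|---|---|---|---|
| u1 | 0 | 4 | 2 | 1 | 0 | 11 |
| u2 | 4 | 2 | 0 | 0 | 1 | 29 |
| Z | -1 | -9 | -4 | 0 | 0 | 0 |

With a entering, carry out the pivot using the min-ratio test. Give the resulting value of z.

29/4

Ratio test on column a — row 1: entry 0 ≤ 0; row 2: 29/4 = 29/4. Minimum is 29/4 at row 2 (u2 leaves); pivot element 4.
Pivot on row 2; the Z-row RHS becomes 0 − (-1)·(29/4) = 29/4.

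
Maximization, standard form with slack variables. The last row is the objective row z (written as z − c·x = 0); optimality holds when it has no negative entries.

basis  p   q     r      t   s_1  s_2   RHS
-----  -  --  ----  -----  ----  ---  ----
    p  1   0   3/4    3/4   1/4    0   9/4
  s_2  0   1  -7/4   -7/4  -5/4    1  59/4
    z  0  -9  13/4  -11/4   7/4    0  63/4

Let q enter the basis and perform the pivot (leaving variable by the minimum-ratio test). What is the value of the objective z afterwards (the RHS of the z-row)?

Ratio test on column q — row 1: entry 0 ≤ 0; row 2: (59/4)/1 = 59/4. Minimum is 59/4 at row 2 (s_2 leaves); pivot element 1.
Pivot on row 2; the z-row RHS becomes 63/4 − (-9)·(59/4) = 297/2.

297/2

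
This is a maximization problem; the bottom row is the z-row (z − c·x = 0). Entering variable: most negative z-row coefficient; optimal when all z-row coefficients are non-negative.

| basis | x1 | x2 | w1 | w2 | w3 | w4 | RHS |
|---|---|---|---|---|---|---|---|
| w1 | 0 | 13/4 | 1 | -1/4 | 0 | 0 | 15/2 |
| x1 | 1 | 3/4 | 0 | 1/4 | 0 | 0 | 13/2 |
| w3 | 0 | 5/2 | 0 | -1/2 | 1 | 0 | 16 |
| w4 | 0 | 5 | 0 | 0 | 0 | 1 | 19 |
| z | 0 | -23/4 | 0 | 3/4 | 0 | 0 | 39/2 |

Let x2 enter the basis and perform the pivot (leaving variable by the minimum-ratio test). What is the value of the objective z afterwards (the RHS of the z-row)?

426/13

Ratio test on column x2 — row 1: (15/2)/(13/4) = 30/13; row 2: (13/2)/(3/4) = 26/3; row 3: 16/(5/2) = 32/5; row 4: 19/5 = 19/5. Minimum is 30/13 at row 1 (w1 leaves); pivot element 13/4.
Pivot on row 1; the z-row RHS becomes 39/2 − (-23/4)·(30/13) = 426/13.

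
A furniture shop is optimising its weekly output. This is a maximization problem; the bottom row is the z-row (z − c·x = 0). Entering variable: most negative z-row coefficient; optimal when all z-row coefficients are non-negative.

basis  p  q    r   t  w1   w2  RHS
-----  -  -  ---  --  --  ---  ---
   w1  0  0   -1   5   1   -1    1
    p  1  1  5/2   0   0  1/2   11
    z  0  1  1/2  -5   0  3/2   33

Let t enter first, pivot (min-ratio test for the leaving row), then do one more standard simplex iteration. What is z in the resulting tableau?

Ratio test on column t — row 1: 1/5 = 1/5; row 2: entry 0 ≤ 0. Minimum is 1/5 at row 1 (w1 leaves); pivot element 5.
Pivot on row 1; the z-row RHS becomes 33 − (-5)·(1/5) = 34.
Next entering variable (most negative z-row entry -1/2): r.
Ratio test on column r — row 1: entry -1/5 ≤ 0; row 2: 11/(5/2) = 22/5. Minimum is 22/5 at row 2 (p leaves); pivot element 5/2.
After the second pivot the z-row RHS is 34 − (-1/2)·(22/5) = 181/5.

181/5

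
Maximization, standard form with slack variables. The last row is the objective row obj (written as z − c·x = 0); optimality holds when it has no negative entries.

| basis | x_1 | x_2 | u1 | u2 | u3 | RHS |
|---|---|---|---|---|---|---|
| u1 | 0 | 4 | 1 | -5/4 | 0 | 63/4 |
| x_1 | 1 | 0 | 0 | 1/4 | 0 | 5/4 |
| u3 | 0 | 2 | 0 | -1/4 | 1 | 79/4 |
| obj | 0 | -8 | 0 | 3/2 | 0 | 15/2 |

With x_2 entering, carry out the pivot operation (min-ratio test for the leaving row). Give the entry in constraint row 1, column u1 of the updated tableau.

1/4

Ratio test on column x_2 — row 1: (63/4)/4 = 63/16; row 2: entry 0 ≤ 0; row 3: (79/4)/2 = 79/8. Minimum is 63/16 at row 1 (u1 leaves); pivot element 4.
Divide row 1 by 4; eliminate column x_2 from the other rows.
In the new row 1, the u1 entry is the old entry divided by the pivot: 1/4 = 1/4.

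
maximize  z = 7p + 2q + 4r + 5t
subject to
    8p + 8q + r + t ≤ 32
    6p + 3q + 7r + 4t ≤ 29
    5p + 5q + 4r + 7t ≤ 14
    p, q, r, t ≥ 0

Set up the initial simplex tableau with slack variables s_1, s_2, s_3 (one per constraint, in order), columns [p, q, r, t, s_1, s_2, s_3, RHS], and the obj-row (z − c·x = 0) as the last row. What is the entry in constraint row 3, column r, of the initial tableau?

4

Constraint 3 has coefficient 4 on r.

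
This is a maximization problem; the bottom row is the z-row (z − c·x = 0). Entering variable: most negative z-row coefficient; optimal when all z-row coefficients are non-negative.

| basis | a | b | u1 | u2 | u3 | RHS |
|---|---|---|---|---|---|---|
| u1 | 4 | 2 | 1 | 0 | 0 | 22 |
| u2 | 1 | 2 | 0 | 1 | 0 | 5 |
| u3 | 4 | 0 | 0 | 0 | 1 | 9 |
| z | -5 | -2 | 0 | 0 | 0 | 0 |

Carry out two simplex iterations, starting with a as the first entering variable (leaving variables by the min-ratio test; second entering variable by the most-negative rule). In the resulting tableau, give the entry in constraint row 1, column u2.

-1

Ratio test on column a — row 1: 22/4 = 11/2; row 2: 5/1 = 5; row 3: 9/4 = 9/4. Minimum is 9/4 at row 3 (u3 leaves); pivot element 4.
Divide row 3 by 4; eliminate column a from the other rows.
Second iteration: most negative z-row entry is -2 in column b, so b enters.
Ratio test on column b — row 1: 13/2 = 13/2; row 2: (11/4)/2 = 11/8; row 3: entry 0 ≤ 0. Minimum is 11/8 at row 2 (u2 leaves); pivot element 2.
Divide row 2 by 2; eliminate column b from the other rows.
After both pivots, the entry at constraint row 1, column u2 is -1.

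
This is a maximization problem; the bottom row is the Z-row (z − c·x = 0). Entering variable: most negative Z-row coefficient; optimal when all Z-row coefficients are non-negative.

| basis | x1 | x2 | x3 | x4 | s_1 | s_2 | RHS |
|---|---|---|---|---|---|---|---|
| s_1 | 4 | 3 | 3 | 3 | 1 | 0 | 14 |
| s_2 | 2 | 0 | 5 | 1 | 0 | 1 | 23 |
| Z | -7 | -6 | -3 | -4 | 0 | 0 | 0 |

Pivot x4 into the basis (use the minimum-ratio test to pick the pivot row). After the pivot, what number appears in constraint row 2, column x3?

4

Ratio test on column x4 — row 1: 14/3 = 14/3; row 2: 23/1 = 23. Minimum is 14/3 at row 1 (s_1 leaves); pivot element 3.
Divide row 1 by 3; eliminate column x4 from the other rows.
Row 2 update in column x3: 5 − 1·1 = 4.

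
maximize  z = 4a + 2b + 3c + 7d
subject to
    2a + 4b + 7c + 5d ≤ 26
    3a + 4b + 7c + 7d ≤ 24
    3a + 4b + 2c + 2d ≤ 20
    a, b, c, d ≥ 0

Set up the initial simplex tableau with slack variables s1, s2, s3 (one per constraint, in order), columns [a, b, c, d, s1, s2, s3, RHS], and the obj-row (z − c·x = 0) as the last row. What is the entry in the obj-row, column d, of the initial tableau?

The obj-row carries the negated objective coefficients: the d entry is -7.

-7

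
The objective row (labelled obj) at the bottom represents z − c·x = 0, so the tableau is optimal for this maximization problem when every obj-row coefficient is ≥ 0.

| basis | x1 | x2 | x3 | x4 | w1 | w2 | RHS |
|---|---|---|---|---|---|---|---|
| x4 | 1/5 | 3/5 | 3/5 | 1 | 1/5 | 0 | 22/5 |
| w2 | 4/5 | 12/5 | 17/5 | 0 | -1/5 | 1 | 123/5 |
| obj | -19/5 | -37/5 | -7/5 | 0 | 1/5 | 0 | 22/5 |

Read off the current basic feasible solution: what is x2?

0

x2 is not in the basis, so in the current basic feasible solution x2 = 0.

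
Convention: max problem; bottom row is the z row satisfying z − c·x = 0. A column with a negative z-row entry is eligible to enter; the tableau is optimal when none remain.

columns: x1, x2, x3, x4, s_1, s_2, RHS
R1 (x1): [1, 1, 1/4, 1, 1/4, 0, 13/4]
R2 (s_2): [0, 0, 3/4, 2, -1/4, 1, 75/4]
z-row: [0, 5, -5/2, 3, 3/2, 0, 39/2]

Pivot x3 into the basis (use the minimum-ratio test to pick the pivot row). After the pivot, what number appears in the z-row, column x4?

13

Ratio test on column x3 — row 1: (13/4)/(1/4) = 13; row 2: (75/4)/(3/4) = 25. Minimum is 13 at row 1 (x1 leaves); pivot element 1/4.
Divide row 1 by 1/4; eliminate column x3 from the other rows.
z-row update in column x4: 3 − (-5/2)·4 = 13.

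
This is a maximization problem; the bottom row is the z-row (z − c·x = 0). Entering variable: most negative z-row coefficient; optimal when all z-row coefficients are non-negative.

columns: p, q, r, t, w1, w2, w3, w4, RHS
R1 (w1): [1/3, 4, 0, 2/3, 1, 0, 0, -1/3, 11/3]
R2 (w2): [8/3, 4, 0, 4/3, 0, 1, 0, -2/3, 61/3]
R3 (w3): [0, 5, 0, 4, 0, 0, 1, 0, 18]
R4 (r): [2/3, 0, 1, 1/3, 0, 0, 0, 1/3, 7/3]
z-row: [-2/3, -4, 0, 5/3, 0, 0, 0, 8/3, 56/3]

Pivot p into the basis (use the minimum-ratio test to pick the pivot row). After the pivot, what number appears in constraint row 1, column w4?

Ratio test on column p — row 1: (11/3)/(1/3) = 11; row 2: (61/3)/(8/3) = 61/8; row 3: entry 0 ≤ 0; row 4: (7/3)/(2/3) = 7/2. Minimum is 7/2 at row 4 (r leaves); pivot element 2/3.
Divide row 4 by 2/3; eliminate column p from the other rows.
Row 1 update in column w4: -1/3 − (1/3)·(1/2) = -1/2.

-1/2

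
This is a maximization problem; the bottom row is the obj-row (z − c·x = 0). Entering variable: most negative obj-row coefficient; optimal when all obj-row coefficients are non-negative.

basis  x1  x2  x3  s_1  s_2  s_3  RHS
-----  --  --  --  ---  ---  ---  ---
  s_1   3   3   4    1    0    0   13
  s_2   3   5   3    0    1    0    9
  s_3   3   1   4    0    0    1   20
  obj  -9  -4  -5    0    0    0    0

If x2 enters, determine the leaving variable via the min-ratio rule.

s_2

Column x2 entries and ratios — s_1: 13/3 = 13/3; s_2: 9/5 = 9/5; s_3: 20/1 = 20.
Smallest ratio is 9/5 in the row of s_2, so s_2 leaves.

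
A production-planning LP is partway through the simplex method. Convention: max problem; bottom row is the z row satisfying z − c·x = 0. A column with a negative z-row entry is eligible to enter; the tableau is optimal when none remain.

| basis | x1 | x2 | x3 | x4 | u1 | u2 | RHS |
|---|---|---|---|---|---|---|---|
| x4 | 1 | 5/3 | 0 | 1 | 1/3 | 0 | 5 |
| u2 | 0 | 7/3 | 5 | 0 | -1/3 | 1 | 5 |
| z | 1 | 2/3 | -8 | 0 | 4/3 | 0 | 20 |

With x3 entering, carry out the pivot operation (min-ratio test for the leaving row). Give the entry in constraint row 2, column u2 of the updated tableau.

1/5

Ratio test on column x3 — row 1: entry 0 ≤ 0; row 2: 5/5 = 1. Minimum is 1 at row 2 (u2 leaves); pivot element 5.
Divide row 2 by 5; eliminate column x3 from the other rows.
In the new row 2, the u2 entry is the old entry divided by the pivot: 1/5 = 1/5.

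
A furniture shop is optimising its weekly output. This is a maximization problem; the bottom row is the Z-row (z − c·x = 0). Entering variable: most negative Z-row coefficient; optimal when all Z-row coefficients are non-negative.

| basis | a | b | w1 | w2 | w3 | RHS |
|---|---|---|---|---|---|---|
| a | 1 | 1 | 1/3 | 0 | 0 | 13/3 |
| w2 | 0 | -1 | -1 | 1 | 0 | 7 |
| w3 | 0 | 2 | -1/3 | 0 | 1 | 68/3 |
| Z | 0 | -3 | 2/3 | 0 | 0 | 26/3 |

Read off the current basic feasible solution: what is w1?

0

w1 is not in the basis, so in the current basic feasible solution w1 = 0.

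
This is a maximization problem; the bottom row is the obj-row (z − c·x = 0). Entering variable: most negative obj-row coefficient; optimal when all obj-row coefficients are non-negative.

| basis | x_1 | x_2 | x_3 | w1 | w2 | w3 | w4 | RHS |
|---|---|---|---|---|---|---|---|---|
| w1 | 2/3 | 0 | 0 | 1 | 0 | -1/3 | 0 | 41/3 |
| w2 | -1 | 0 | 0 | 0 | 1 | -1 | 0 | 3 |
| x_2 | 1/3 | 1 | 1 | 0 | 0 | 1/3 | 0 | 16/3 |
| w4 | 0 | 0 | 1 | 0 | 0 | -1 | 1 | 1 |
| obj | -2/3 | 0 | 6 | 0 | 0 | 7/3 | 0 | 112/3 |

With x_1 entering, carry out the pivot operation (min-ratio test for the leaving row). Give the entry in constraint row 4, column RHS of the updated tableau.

1

Ratio test on column x_1 — row 1: (41/3)/(2/3) = 41/2; row 2: entry -1 ≤ 0; row 3: (16/3)/(1/3) = 16; row 4: entry 0 ≤ 0. Minimum is 16 at row 3 (x_2 leaves); pivot element 1/3.
Divide row 3 by 1/3; eliminate column x_1 from the other rows.
Row 4 update in column RHS: 1 − 0·16 = 1.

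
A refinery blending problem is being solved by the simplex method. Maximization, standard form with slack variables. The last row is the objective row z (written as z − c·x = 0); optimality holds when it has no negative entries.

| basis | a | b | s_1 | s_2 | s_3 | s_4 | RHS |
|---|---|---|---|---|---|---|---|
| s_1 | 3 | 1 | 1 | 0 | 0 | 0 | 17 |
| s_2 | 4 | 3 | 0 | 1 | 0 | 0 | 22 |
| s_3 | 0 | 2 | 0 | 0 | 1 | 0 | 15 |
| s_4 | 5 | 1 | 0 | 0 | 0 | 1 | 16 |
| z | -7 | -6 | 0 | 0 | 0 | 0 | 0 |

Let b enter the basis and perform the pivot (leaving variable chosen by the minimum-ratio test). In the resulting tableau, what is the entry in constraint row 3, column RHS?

1/3

Ratio test on column b — row 1: 17/1 = 17; row 2: 22/3 = 22/3; row 3: 15/2 = 15/2; row 4: 16/1 = 16. Minimum is 22/3 at row 2 (s_2 leaves); pivot element 3.
Divide row 2 by 3; eliminate column b from the other rows.
Row 3 update in column RHS: 15 − 2·(22/3) = 1/3.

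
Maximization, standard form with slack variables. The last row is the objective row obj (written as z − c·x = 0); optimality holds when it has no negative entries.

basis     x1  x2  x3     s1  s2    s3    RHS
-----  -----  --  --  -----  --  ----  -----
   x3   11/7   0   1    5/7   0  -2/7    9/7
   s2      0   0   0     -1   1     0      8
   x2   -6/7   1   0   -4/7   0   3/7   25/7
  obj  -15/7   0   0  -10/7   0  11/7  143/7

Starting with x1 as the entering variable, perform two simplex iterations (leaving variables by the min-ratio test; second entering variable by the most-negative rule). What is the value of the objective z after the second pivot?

Ratio test on column x1 — row 1: (9/7)/(11/7) = 9/11; row 2: entry 0 ≤ 0; row 3: entry -6/7 ≤ 0. Minimum is 9/11 at row 1 (x3 leaves); pivot element 11/7.
Pivot on row 1; the obj-row RHS becomes 143/7 − (-15/7)·(9/11) = 244/11.
Next entering variable (most negative obj-row entry -5/11): s1.
Ratio test on column s1 — row 1: (9/11)/(5/11) = 9/5; row 2: entry -1 ≤ 0; row 3: entry -2/11 ≤ 0. Minimum is 9/5 at row 1 (x1 leaves); pivot element 5/11.
After the second pivot the obj-row RHS is 244/11 − (-5/11)·(9/5) = 23.

23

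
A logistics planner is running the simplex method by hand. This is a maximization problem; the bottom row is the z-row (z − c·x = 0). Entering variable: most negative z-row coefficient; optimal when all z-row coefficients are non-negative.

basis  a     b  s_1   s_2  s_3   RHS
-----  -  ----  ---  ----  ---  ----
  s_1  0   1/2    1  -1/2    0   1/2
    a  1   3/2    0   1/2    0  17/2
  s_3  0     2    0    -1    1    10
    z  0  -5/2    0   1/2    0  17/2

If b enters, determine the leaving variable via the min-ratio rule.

s_1

Column b entries and ratios — s_1: (1/2)/(1/2) = 1; a: (17/2)/(3/2) = 17/3; s_3: 10/2 = 5.
Smallest ratio is 1 in the row of s_1, so s_1 leaves.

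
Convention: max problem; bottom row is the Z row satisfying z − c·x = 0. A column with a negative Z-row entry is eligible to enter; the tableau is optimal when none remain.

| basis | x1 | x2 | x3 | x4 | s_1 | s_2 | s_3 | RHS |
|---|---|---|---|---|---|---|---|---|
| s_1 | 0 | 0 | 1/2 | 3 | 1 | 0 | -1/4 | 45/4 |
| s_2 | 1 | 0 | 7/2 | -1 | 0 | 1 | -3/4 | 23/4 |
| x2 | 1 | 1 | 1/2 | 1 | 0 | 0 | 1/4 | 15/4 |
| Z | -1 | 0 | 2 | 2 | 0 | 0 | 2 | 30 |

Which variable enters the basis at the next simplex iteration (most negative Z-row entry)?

x1

Negative Z-row entries: x1: -1.
The most negative is -1 in column x1, so x1 enters.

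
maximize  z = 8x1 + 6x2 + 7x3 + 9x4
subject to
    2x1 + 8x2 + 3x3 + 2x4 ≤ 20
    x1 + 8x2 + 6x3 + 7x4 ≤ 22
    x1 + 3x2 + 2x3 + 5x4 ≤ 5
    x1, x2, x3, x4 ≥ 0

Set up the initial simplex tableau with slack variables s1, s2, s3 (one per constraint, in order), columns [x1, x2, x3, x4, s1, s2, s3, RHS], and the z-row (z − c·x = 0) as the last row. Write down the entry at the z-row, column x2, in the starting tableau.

-6

The z-row carries the negated objective coefficients: the x2 entry is -6.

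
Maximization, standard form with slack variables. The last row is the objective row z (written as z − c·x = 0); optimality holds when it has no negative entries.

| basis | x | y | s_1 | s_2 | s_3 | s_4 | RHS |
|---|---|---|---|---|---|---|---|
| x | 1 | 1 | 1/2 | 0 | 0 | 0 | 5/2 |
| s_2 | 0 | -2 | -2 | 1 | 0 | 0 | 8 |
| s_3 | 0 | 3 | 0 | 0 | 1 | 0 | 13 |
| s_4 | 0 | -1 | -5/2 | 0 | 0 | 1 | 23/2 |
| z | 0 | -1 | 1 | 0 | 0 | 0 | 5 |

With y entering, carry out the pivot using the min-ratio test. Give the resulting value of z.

Ratio test on column y — row 1: (5/2)/1 = 5/2; row 2: entry -2 ≤ 0; row 3: 13/3 = 13/3; row 4: entry -1 ≤ 0. Minimum is 5/2 at row 1 (x leaves); pivot element 1.
Pivot on row 1; the z-row RHS becomes 5 − (-1)·(5/2) = 15/2.

15/2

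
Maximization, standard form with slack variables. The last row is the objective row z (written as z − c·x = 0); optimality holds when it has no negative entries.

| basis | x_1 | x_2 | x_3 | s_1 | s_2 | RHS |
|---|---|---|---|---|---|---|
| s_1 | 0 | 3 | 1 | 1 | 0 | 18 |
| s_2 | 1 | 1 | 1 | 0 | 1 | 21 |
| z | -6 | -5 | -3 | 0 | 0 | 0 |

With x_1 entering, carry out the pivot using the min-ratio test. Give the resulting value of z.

Ratio test on column x_1 — row 1: entry 0 ≤ 0; row 2: 21/1 = 21. Minimum is 21 at row 2 (s_2 leaves); pivot element 1.
Pivot on row 2; the z-row RHS becomes 0 − (-6)·21 = 126.

126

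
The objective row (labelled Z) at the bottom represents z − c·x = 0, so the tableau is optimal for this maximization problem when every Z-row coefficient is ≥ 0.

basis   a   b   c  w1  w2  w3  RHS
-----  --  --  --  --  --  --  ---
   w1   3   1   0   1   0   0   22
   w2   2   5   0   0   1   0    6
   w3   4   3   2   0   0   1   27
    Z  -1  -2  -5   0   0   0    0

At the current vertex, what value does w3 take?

w3 is basic (row 3); its value is the RHS of that row, 27.

27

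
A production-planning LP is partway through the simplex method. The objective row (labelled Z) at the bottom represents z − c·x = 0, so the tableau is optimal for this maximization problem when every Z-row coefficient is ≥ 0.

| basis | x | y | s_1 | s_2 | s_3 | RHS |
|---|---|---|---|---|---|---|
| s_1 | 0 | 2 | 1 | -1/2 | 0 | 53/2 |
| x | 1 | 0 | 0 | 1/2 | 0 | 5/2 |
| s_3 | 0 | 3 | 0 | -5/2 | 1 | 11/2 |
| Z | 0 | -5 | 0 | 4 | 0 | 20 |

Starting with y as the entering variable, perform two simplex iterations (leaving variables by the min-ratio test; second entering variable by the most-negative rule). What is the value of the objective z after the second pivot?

Ratio test on column y — row 1: (53/2)/2 = 53/4; row 2: entry 0 ≤ 0; row 3: (11/2)/3 = 11/6. Minimum is 11/6 at row 3 (s_3 leaves); pivot element 3.
Pivot on row 3; the Z-row RHS becomes 20 − (-5)·(11/6) = 175/6.
Next entering variable (most negative Z-row entry -1/6): s_2.
Ratio test on column s_2 — row 1: (137/6)/(7/6) = 137/7; row 2: (5/2)/(1/2) = 5; row 3: entry -5/6 ≤ 0. Minimum is 5 at row 2 (x leaves); pivot element 1/2.
After the second pivot the Z-row RHS is 175/6 − (-1/6)·5 = 30.

30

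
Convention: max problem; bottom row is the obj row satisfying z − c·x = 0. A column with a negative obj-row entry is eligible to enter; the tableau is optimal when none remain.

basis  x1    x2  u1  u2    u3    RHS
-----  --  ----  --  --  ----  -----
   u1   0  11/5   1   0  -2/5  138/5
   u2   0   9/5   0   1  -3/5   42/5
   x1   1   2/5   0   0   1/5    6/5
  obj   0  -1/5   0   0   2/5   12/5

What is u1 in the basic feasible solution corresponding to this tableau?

u1 is basic (row 1); its value is the RHS of that row, 138/5.

138/5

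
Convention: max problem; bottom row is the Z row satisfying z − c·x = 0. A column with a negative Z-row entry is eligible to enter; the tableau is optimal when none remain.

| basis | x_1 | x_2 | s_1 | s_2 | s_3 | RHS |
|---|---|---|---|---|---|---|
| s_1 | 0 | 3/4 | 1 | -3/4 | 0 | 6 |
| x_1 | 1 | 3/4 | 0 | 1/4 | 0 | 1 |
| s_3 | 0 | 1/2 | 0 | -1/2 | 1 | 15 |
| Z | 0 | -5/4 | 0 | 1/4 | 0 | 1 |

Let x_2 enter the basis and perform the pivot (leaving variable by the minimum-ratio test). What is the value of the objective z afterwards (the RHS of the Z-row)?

Ratio test on column x_2 — row 1: 6/(3/4) = 8; row 2: 1/(3/4) = 4/3; row 3: 15/(1/2) = 30. Minimum is 4/3 at row 2 (x_1 leaves); pivot element 3/4.
Pivot on row 2; the Z-row RHS becomes 1 − (-5/4)·(4/3) = 8/3.

8/3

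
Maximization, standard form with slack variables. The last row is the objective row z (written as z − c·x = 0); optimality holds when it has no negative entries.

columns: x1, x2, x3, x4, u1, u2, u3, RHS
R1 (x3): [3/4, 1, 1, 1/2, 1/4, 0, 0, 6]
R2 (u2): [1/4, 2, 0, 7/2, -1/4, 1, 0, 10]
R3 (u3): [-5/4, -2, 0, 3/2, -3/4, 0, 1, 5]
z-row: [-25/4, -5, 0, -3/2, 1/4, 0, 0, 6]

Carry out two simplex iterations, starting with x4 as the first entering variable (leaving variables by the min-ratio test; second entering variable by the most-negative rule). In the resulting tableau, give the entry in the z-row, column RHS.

248/5

Ratio test on column x4 — row 1: 6/(1/2) = 12; row 2: 10/(7/2) = 20/7; row 3: 5/(3/2) = 10/3. Minimum is 20/7 at row 2 (u2 leaves); pivot element 7/2.
Divide row 2 by 7/2; eliminate column x4 from the other rows.
Second iteration: most negative z-row entry is -43/7 in column x1, so x1 enters.
Ratio test on column x1 — row 1: (32/7)/(5/7) = 32/5; row 2: (20/7)/(1/14) = 40; row 3: entry -19/14 ≤ 0. Minimum is 32/5 at row 1 (x3 leaves); pivot element 5/7.
Divide row 1 by 5/7; eliminate column x1 from the other rows.
After both pivots, the entry at the z-row, column RHS is 248/5.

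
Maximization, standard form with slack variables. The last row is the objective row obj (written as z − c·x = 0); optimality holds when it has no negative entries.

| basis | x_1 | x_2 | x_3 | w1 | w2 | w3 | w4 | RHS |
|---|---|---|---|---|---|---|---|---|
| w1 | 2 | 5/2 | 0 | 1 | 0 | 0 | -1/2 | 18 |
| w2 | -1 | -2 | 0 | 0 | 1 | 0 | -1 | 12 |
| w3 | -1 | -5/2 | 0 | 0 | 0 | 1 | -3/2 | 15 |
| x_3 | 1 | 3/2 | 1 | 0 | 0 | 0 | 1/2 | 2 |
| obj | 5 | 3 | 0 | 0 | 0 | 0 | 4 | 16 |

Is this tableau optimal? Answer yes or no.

Every obj-row coefficient is ≥ 0, so the tableau is optimal.

yes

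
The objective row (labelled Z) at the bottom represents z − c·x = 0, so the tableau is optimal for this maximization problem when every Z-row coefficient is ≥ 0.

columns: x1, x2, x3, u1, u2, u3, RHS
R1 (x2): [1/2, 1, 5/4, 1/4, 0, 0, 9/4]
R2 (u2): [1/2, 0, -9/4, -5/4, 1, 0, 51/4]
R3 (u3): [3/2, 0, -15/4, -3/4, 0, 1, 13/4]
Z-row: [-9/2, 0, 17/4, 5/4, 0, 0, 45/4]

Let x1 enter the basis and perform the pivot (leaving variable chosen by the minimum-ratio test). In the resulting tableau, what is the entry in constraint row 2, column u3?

-1/3

Ratio test on column x1 — row 1: (9/4)/(1/2) = 9/2; row 2: (51/4)/(1/2) = 51/2; row 3: (13/4)/(3/2) = 13/6. Minimum is 13/6 at row 3 (u3 leaves); pivot element 3/2.
Divide row 3 by 3/2; eliminate column x1 from the other rows.
Row 2 update in column u3: 0 − (1/2)·(2/3) = -1/3.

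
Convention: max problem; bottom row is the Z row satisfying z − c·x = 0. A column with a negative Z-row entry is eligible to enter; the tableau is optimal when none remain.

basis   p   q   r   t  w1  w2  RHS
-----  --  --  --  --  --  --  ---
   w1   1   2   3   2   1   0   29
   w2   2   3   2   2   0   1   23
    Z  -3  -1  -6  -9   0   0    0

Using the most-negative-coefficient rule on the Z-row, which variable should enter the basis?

Negative Z-row entries: p: -3, q: -1, r: -6, t: -9.
The most negative is -9 in column t, so t enters.

t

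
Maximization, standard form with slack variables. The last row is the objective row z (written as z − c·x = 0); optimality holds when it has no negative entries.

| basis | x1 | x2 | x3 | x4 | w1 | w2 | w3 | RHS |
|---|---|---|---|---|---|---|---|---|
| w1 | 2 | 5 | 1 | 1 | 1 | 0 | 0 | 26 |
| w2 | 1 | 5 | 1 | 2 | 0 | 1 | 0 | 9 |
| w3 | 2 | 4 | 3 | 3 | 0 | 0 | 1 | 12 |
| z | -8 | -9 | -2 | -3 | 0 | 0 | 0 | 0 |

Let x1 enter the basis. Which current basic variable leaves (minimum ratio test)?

w3

Column x1 entries and ratios — w1: 26/2 = 13; w2: 9/1 = 9; w3: 12/2 = 6.
Smallest ratio is 6 in the row of w3, so w3 leaves.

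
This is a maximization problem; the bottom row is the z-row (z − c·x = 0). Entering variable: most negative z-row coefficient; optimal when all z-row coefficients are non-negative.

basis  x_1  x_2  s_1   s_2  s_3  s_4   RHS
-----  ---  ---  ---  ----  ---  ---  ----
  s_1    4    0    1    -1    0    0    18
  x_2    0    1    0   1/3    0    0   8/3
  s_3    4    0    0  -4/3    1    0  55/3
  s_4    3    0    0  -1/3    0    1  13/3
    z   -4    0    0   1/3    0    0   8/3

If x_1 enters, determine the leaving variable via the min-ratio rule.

Column x_1 entries and ratios — s_1: 18/4 = 9/2; x_2: 0 ≤ 0, skip; s_3: (55/3)/4 = 55/12; s_4: (13/3)/3 = 13/9.
Smallest ratio is 13/9 in the row of s_4, so s_4 leaves.

s_4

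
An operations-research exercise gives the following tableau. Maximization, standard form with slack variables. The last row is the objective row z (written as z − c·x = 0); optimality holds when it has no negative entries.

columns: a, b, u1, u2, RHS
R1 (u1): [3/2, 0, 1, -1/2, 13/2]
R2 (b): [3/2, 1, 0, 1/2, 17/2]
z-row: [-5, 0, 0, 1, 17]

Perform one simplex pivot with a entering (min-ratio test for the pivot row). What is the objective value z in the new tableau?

116/3

Ratio test on column a — row 1: (13/2)/(3/2) = 13/3; row 2: (17/2)/(3/2) = 17/3. Minimum is 13/3 at row 1 (u1 leaves); pivot element 3/2.
Pivot on row 1; the z-row RHS becomes 17 − (-5)·(13/3) = 116/3.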